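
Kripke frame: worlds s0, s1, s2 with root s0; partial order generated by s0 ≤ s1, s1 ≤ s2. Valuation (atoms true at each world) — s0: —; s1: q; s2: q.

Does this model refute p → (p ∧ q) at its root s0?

No

s0 ⊩ p → (p ∧ q) vacuously: no world accessible from s0 forces the antecedent p.
So the root s0 forces p → (p ∧ q); the model is not a countermodel.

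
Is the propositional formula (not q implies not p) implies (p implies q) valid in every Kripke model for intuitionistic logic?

No

This is the converse of contraposition, which is not intuitionistically valid.
A Kripke countermodel: worlds u, v; order generated by u <= v; atoms true at each world — u:{p}; v:{p,q}.
u does not force (not q implies not p) implies (p implies q): already at u itself, u forces not q implies not p but u does not force p implies q.
u does not force p implies q: already at u itself, u forces p but u does not force q.
u lacks atom q, so u does not force q.
So the root u does not force the formula.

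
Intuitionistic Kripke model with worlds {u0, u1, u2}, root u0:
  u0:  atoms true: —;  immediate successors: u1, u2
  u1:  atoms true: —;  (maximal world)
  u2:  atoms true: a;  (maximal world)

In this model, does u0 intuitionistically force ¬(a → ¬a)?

u0 ⊮ ¬(a → ¬a) since u1 is accessible from u0 and u1 ⊩ a → ¬a.
u1 ⊩ a → ¬a vacuously: no world accessible from u1 forces the antecedent a.

No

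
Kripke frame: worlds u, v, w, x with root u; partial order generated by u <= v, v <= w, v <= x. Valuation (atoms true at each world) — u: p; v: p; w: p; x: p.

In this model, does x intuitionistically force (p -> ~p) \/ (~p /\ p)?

x ||-/- (p -> ~p) \/ (~p /\ p): neither disjunct is forced at x.
x ||-/- p -> ~p: already at x itself, x ||- p but x ||-/- ~p.
x ||-/- ~p since x is accessible from x and x ||- p.

No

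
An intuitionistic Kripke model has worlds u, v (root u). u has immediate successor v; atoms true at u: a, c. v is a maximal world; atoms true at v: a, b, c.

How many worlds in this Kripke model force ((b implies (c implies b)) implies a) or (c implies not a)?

2

u: forces it.
v: forces it.
Worlds forcing the formula: {u, v}.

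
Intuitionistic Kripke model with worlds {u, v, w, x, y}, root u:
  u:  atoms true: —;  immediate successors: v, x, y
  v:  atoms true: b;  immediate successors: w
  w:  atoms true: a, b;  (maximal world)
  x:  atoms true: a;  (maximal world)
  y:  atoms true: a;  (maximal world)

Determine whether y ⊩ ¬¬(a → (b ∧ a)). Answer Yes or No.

y ⊮ ¬¬(a → (b ∧ a)) since y is accessible from y and y ⊩ ¬(a → (b ∧ a)).
y ⊩ ¬(a → (b ∧ a)): no world accessible from y forces a → (b ∧ a).

No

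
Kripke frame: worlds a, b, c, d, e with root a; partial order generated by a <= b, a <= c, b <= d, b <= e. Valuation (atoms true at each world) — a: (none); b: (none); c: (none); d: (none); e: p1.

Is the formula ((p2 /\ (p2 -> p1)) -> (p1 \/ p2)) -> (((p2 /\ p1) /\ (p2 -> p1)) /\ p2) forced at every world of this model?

Not every world: a ||-/- ((p2 /\ (p2 -> p1)) -> (p1 \/ p2)) -> (((p2 /\ p1) /\ (p2 -> p1)) /\ p2).
a ||-/- ((p2 /\ (p2 -> p1)) -> (p1 \/ p2)) -> (((p2 /\ p1) /\ (p2 -> p1)) /\ p2): already at a itself, a ||- (p2 /\ (p2 -> p1)) -> (p1 \/ p2) but a ||-/- ((p2 /\ p1) /\ (p2 -> p1)) /\ p2.
a ||-/- ((p2 /\ p1) /\ (p2 -> p1)) /\ p2 since a fails (p2 /\ p1) /\ (p2 -> p1).

No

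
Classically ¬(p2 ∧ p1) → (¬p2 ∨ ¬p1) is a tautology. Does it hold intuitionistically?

No

This is the constructively invalid direction of De Morgan's law for conjunction, which is not intuitionistically valid.
A Kripke countermodel: worlds u0, u1, u2; order generated by u0 ≤ u1, u0 ≤ u2; atoms true at each world — u0:{}; u1:{p2}; u2:{p1}.
u0 ⊮ ¬(p2 ∧ p1) → (¬p2 ∨ ¬p1): already at u0 itself, u0 ⊩ ¬(p2 ∧ p1) but u0 ⊮ ¬p2 ∨ ¬p1.
u0 ⊮ ¬p2 ∨ ¬p1: neither disjunct is forced at u0.
u0 ⊮ ¬p2 since u1 is accessible from u0 and u1 ⊩ p2.
So the root u0 does not force the formula.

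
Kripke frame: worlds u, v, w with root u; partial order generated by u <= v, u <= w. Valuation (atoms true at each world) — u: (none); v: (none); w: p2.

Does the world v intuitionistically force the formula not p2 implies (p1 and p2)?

No

v does not force not p2 implies (p1 and p2): already at v itself, v forces not p2 but v does not force p1 and p2.
v does not force p1 and p2 since v fails p1.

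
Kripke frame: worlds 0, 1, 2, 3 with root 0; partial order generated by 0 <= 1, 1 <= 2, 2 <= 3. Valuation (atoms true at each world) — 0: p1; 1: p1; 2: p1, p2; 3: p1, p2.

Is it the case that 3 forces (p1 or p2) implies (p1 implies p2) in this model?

3 forces (p1 or p2) implies (p1 implies p2): every world accessible from 3 that forces p1 or p2 (namely 3) also forces p1 implies p2.

Yes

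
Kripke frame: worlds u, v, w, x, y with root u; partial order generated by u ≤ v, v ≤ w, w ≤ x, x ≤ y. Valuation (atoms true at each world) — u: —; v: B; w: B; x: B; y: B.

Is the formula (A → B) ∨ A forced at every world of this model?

Yes

u ⊩ (A → B) ∨ A via the disjunct A → B.
Since the root u forces (A → B) ∨ A and forcing is persistent (monotone upward), every world forces it.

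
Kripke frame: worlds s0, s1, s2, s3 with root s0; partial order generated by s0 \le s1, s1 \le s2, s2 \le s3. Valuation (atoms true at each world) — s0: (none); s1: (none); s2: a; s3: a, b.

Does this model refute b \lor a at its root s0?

Yes

s0 \nVdash b \lor a: neither disjunct is forced at s0.
s0 lacks atom b, so s0 \nVdash b.
So the root s0 does not force b \lor a; the model is a countermodel.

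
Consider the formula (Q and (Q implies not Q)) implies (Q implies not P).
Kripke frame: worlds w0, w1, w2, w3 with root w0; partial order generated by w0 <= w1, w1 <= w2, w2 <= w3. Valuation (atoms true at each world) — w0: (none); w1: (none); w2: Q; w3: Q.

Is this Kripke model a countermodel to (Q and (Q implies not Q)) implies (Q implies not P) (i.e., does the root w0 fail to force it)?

No

w0 forces (Q and (Q implies not Q)) implies (Q implies not P) vacuously: no world accessible from w0 forces the antecedent Q and (Q implies not Q).
So the root w0 forces (Q and (Q implies not Q)) implies (Q implies not P); the model is not a countermodel.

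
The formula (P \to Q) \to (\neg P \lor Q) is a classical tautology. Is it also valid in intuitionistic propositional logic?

No

This is the material-implication-as-disjunction principle, which is not intuitionistically valid.
A Kripke countermodel: worlds u, v; order generated by u \le v; atoms true at each world — u:{}; v:{P,Q}.
u \nVdash (P \to Q) \to (\neg P \lor Q): already at u itself, u \Vdash P \to Q but u \nVdash \neg P \lor Q.
u \nVdash \neg P \lor Q: neither disjunct is forced at u.
u \nVdash \neg P since v is accessible from u and v \Vdash P.
So the root u does not force the formula.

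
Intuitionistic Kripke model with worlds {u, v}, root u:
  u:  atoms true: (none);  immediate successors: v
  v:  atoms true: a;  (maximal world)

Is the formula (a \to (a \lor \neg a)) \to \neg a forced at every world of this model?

Not every world: u \nVdash (a \to (a \lor \neg a)) \to \neg a.
u \nVdash (a \to (a \lor \neg a)) \to \neg a: already at u itself, u \Vdash a \to (a \lor \neg a) but u \nVdash \neg a.
u \nVdash \neg a since v is accessible from u and v \Vdash a.

No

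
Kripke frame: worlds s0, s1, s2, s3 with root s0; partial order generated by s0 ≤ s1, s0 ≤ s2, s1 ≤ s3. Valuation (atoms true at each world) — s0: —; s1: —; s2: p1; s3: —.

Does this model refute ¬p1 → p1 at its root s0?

Yes

s0 ⊮ ¬p1 → p1: at the accessible world s1, s1 ⊩ ¬p1 but s1 ⊮ p1.
s1 lacks atom p1, so s1 ⊮ p1.
So the root s0 does not force ¬p1 → p1; the model is a countermodel.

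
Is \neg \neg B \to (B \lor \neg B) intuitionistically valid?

No

This is a variant of double-negation elimination (deriving excluded middle from double negation), which is not intuitionistically valid.
A Kripke countermodel: worlds w0, w1; order generated by w0 \le w1; atoms true at each world — w0:{}; w1:{B}.
w0 \nVdash \neg \neg B \to (B \lor \neg B): already at w0 itself, w0 \Vdash \neg \neg B but w0 \nVdash B \lor \neg B.
w0 \nVdash B \lor \neg B: neither disjunct is forced at w0.
w0 lacks atom B, so w0 \nVdash B.
So the root w0 does not force the formula.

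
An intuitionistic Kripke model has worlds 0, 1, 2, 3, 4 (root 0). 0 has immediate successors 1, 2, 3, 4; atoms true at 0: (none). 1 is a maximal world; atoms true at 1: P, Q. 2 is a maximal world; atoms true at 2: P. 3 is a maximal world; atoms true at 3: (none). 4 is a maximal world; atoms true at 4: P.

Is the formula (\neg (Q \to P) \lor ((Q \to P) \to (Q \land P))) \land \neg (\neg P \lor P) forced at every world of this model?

No

Not every world: 0 \nVdash (\neg (Q \to P) \lor ((Q \to P) \to (Q \land P))) \land \neg (\neg P \lor P).
0 \nVdash (\neg (Q \to P) \lor ((Q \to P) \to (Q \land P))) \land \neg (\neg P \lor P) since 0 fails \neg (Q \to P) \lor ((Q \to P) \to (Q \land P)).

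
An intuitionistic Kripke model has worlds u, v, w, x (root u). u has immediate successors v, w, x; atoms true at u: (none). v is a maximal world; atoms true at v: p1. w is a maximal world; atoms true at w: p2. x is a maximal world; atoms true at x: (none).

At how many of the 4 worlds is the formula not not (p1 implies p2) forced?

u: does not force it — u does not force not not (p1 implies p2) since v is accessible from u and v forces not (p1 implies p2).
v: does not force it — v does not force not not (p1 implies p2) since v is accessible from v and v forces not (p1 implies p2).
w: forces it.
x: forces it.
Worlds forcing the formula: {w, x}.

2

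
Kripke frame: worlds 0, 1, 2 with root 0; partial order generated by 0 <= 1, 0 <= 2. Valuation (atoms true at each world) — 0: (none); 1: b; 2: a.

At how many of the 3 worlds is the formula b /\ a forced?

0: does not force it — 0 ||-/- b /\ a since 0 fails b.
1: does not force it.
2: does not force it.
Worlds forcing the formula: { }.

0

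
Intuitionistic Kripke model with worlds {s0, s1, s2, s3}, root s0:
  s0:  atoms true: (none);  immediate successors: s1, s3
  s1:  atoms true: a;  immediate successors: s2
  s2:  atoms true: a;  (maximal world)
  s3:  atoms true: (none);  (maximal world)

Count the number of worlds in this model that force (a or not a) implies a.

s0: does not force it — s0 does not force (a or not a) implies a: at the accessible world s3, s3 forces a or not a but s3 does not force a.
s1: forces it.
s2: forces it.
s3: does not force it — s3 does not force (a or not a) implies a: already at s3 itself, s3 forces a or not a but s3 does not force a.
Worlds forcing the formula: {s1, s2}.

2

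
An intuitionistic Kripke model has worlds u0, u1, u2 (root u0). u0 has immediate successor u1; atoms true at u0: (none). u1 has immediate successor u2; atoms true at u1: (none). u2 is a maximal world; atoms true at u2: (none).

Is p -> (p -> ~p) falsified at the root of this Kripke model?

No

u0 ||- p -> (p -> ~p) vacuously: no world accessible from u0 forces the antecedent p.
So the root u0 forces p -> (p -> ~p); the model is not a countermodel.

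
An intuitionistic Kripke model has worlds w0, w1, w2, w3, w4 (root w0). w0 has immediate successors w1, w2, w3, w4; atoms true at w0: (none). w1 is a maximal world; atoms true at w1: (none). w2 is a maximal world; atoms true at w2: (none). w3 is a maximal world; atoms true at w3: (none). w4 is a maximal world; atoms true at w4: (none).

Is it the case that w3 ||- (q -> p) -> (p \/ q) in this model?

No

w3 ||-/- (q -> p) -> (p \/ q): already at w3 itself, w3 ||- q -> p but w3 ||-/- p \/ q.
w3 ||-/- p \/ q: neither disjunct is forced at w3.
w3 lacks atom p, so w3 ||-/- p.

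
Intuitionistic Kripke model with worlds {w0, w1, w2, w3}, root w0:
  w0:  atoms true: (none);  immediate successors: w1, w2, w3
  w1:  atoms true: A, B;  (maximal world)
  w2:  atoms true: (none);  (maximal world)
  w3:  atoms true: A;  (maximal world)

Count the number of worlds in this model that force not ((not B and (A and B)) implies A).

w0: does not force it — w0 does not force not ((not B and (A and B)) implies A) since w0 is accessible from w0 and w0 forces (not B and (A and B)) implies A.
w1: does not force it.
w2: does not force it.
w3: does not force it.
Worlds forcing the formula: { }.

0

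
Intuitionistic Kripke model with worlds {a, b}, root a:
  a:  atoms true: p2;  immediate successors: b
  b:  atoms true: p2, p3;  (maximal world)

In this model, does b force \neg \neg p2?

b \Vdash \neg \neg p2: no world accessible from b forces \neg p2.

Yes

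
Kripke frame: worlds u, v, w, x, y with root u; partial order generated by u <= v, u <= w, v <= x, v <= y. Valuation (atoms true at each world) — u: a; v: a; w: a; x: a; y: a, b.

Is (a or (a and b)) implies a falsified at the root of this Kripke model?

u forces (a or (a and b)) implies a: every world accessible from u that forces a or (a and b) (namely u, v, w, x, y) also forces a.
So the root u forces (a or (a and b)) implies a; the model is not a countermodel.

No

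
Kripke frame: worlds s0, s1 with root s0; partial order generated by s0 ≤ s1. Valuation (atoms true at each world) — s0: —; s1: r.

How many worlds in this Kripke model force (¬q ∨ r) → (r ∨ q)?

s0: does not force it — s0 ⊮ (¬q ∨ r) → (r ∨ q): already at s0 itself, s0 ⊩ ¬q ∨ r but s0 ⊮ r ∨ q.
s1: forces it.
Worlds forcing the formula: {s1}.

1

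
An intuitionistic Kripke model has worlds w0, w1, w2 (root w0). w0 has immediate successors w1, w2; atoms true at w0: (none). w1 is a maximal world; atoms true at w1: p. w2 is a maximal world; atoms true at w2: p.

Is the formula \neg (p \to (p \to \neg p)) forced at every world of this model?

Yes

w0 \Vdash \neg (p \to (p \to \neg p)): no world accessible from w0 forces p \to (p \to \neg p).
Since the root w0 forces \neg (p \to (p \to \neg p)) and forcing is persistent (monotone upward), every world forces it.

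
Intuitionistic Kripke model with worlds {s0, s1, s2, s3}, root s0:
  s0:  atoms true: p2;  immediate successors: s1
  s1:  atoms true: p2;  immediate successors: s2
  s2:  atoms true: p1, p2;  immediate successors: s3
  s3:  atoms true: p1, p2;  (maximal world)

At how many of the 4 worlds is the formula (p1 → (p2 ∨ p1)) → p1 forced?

s0: does not force it — s0 ⊮ (p1 → (p2 ∨ p1)) → p1: already at s0 itself, s0 ⊩ p1 → (p2 ∨ p1) but s0 ⊮ p1.
s1: does not force it — s1 ⊮ (p1 → (p2 ∨ p1)) → p1: already at s1 itself, s1 ⊩ p1 → (p2 ∨ p1) but s1 ⊮ p1.
s2: forces it.
s3: forces it.
Worlds forcing the formula: {s2, s3}.

2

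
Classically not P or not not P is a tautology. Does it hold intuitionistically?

No

This is the weak law of excluded middle, which is not intuitionistically valid.
A Kripke countermodel: worlds u, v, w; order generated by u <= v, u <= w; atoms true at each world — u:{}; v:{P}; w:{}.
u does not force not P or not not P: neither disjunct is forced at u.
u does not force not P since v is accessible from u and v forces P.
So the root u does not force the formula.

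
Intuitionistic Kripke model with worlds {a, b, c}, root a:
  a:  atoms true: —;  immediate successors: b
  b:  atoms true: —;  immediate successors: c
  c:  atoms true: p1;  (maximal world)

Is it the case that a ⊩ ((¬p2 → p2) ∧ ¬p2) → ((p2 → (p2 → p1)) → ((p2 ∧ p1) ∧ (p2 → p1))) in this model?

Yes

a ⊩ ((¬p2 → p2) ∧ ¬p2) → ((p2 → (p2 → p1)) → ((p2 ∧ p1) ∧ (p2 → p1))) vacuously: no world accessible from a forces the antecedent (¬p2 → p2) ∧ ¬p2.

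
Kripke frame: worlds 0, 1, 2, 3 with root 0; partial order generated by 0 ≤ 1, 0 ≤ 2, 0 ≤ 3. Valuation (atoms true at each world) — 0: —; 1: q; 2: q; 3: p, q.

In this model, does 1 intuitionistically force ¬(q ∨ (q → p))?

1 ⊮ ¬(q ∨ (q → p)) since 1 is accessible from 1 and 1 ⊩ q ∨ (q → p).
1 ⊩ q ∨ (q → p) via the disjunct q.

No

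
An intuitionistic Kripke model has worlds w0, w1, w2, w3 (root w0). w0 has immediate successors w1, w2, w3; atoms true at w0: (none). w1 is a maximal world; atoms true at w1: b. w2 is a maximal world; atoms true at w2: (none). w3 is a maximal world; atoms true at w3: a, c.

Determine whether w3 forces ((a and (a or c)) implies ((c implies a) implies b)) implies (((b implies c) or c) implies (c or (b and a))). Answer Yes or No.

w3 forces ((a and (a or c)) implies ((c implies a) implies b)) implies (((b implies c) or c) implies (c or (b and a))) vacuously: no world accessible from w3 forces the antecedent (a and (a or c)) implies ((c implies a) implies b).

Yes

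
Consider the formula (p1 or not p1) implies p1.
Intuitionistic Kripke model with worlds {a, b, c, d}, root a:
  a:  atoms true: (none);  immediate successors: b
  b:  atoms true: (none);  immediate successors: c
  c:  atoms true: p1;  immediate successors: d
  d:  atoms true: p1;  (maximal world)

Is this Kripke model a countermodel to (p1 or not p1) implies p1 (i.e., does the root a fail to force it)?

a forces (p1 or not p1) implies p1: every world accessible from a that forces p1 or not p1 (namely c, d) also forces p1.
So the root a forces (p1 or not p1) implies p1; the model is not a countermodel.

No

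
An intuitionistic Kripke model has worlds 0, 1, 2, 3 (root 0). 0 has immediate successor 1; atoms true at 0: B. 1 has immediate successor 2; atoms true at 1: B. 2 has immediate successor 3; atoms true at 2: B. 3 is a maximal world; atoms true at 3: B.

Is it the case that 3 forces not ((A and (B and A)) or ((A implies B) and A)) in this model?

Yes

3 forces not ((A and (B and A)) or ((A implies B) and A)): no world accessible from 3 forces (A and (B and A)) or ((A implies B) and A).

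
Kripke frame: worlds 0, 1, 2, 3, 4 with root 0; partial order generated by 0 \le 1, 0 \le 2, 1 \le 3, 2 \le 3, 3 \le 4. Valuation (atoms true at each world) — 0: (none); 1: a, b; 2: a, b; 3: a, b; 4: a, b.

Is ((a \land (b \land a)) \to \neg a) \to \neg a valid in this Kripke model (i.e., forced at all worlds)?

0 \Vdash ((a \land (b \land a)) \to \neg a) \to \neg a vacuously: no world accessible from 0 forces the antecedent (a \land (b \land a)) \to \neg a.
Since the root 0 forces ((a \land (b \land a)) \to \neg a) \to \neg a and forcing is persistent (monotone upward), every world forces it.

Yes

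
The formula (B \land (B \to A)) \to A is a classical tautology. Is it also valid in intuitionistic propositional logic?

Yes

This is modus ponens in implicational form, which is intuitionistically derivable.
If a world forces B and B \to A, then applying the implication at that world (which is accessible from itself) gives A.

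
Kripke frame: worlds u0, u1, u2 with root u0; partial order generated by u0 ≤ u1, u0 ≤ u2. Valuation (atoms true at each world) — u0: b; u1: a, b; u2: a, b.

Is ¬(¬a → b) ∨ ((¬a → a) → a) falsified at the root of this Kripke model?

Yes

u0 ⊮ ¬(¬a → b) ∨ ((¬a → a) → a): neither disjunct is forced at u0.
u0 ⊮ ¬(¬a → b) since u0 is accessible from u0 and u0 ⊩ ¬a → b.
u0 ⊩ ¬a → b vacuously: no world accessible from u0 forces the antecedent ¬a.
So the root u0 does not force ¬(¬a → b) ∨ ((¬a → a) → a); the model is a countermodel.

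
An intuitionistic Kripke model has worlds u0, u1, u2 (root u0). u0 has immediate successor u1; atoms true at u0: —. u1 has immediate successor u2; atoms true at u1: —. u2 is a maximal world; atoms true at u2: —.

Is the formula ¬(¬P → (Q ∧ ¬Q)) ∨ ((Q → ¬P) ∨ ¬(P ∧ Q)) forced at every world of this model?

u0 ⊩ ¬(¬P → (Q ∧ ¬Q)) ∨ ((Q → ¬P) ∨ ¬(P ∧ Q)) via the disjunct ¬(¬P → (Q ∧ ¬Q)).
Since the root u0 forces ¬(¬P → (Q ∧ ¬Q)) ∨ ((Q → ¬P) ∨ ¬(P ∧ Q)) and forcing is persistent (monotone upward), every world forces it.

Yes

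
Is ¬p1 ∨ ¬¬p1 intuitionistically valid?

This is the weak law of excluded middle, which is not intuitionistically valid.
A Kripke countermodel: worlds 0, 1, 2; order generated by 0 ≤ 1, 0 ≤ 2; atoms true at each world — 0:{}; 1:{p1}; 2:{}.
0 ⊮ ¬p1 ∨ ¬¬p1: neither disjunct is forced at 0.
0 ⊮ ¬p1 since 1 is accessible from 0 and 1 ⊩ p1.
So the root 0 does not force the formula.

No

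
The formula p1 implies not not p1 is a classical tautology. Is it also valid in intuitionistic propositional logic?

This is double-negation introduction, which is intuitionistically derivable.
If a world forces p1 then every accessible world forces p1 (persistence), so none forces not p1; hence not not p1.

Yes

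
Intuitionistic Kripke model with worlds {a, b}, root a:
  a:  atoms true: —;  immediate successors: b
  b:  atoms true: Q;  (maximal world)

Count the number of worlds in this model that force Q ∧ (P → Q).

a: does not force it — a ⊮ Q ∧ (P → Q) since a fails Q.
b: forces it.
Worlds forcing the formula: {b}.

1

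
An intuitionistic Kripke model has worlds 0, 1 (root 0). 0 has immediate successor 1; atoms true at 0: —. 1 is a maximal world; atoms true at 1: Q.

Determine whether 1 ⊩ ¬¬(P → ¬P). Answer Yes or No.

Yes

1 ⊩ ¬¬(P → ¬P): no world accessible from 1 forces ¬(P → ¬P).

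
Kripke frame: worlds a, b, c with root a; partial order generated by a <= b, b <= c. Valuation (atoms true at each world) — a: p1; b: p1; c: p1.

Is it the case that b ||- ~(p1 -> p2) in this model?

b ||- ~(p1 -> p2): no world accessible from b forces p1 -> p2.

Yes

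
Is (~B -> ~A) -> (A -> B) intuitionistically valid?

This is the converse of contraposition, which is not intuitionistically valid.
A Kripke countermodel: worlds 0, 1; order generated by 0 <= 1; atoms true at each world — 0:{A}; 1:{A,B}.
0 ||-/- (~B -> ~A) -> (A -> B): already at 0 itself, 0 ||- ~B -> ~A but 0 ||-/- A -> B.
0 ||-/- A -> B: already at 0 itself, 0 ||- A but 0 ||-/- B.
0 lacks atom B, so 0 ||-/- B.
So the root 0 does not force the formula.

No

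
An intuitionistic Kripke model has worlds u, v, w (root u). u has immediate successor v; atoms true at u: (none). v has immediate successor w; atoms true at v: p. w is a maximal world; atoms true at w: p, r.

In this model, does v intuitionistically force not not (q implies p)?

v forces not not (q implies p): no world accessible from v forces not (q implies p).

Yes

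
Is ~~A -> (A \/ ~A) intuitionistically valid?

This is a variant of double-negation elimination (deriving excluded middle from double negation), which is not intuitionistically valid.
A Kripke countermodel: worlds s0, s1; order generated by s0 <= s1; atoms true at each world — s0:{}; s1:{A}.
s0 ||-/- ~~A -> (A \/ ~A): already at s0 itself, s0 ||- ~~A but s0 ||-/- A \/ ~A.
s0 ||-/- A \/ ~A: neither disjunct is forced at s0.
s0 lacks atom A, so s0 ||-/- A.
So the root s0 does not force the formula.

No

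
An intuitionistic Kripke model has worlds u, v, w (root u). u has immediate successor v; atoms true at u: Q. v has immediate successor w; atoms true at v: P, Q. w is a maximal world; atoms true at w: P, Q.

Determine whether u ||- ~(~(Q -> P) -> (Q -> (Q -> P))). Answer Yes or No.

u ||-/- ~(~(Q -> P) -> (Q -> (Q -> P))) since u is accessible from u and u ||- ~(Q -> P) -> (Q -> (Q -> P)).
u ||- ~(Q -> P) -> (Q -> (Q -> P)) vacuously: no world accessible from u forces the antecedent ~(Q -> P).

No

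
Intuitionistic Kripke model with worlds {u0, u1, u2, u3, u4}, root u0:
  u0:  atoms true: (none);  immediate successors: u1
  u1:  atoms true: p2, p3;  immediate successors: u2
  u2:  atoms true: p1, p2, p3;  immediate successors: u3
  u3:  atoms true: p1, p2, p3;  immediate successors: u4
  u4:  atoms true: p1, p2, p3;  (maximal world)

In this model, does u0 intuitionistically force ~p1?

No

u0 ||-/- ~p1 since u2 is accessible from u0 and u2 ||- p1.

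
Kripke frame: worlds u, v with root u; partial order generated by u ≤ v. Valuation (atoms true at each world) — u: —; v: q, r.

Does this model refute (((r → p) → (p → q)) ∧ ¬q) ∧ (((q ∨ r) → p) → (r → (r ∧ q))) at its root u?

Yes

u ⊮ (((r → p) → (p → q)) ∧ ¬q) ∧ (((q ∨ r) → p) → (r → (r ∧ q))) since u fails ((r → p) → (p → q)) ∧ ¬q.
So the root u does not force (((r → p) → (p → q)) ∧ ¬q) ∧ (((q ∨ r) → p) → (r → (r ∧ q))); the model is a countermodel.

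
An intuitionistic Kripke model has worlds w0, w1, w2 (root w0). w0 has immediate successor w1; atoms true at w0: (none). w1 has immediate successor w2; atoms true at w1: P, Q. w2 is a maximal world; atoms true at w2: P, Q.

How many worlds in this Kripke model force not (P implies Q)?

w0: does not force it — w0 does not force not (P implies Q) since w0 is accessible from w0 and w0 forces P implies Q.
w1: does not force it — w1 does not force not (P implies Q) since w1 is accessible from w1 and w1 forces P implies Q.
w2: does not force it — w2 does not force not (P implies Q) since w2 is accessible from w2 and w2 forces P implies Q.
Worlds forcing the formula: { }.

0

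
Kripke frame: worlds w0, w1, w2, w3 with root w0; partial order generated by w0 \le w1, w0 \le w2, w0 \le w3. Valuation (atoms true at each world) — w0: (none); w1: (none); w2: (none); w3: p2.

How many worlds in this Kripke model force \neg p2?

2

w0: does not force it — w0 \nVdash \neg p2 since w3 is accessible from w0 and w3 \Vdash p2.
w1: forces it.
w2: forces it.
w3: does not force it — w3 \nVdash \neg p2 since w3 is accessible from w3 and w3 \Vdash p2.
Worlds forcing the formula: {w1, w2}.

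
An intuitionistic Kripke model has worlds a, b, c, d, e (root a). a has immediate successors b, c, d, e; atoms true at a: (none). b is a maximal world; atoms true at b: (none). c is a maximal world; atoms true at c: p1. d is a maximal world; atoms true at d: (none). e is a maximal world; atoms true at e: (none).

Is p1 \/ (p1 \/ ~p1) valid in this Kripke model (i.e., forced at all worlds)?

No

Not every world: a ||-/- p1 \/ (p1 \/ ~p1).
a ||-/- p1 \/ (p1 \/ ~p1): neither disjunct is forced at a.
a lacks atom p1, so a ||-/- p1.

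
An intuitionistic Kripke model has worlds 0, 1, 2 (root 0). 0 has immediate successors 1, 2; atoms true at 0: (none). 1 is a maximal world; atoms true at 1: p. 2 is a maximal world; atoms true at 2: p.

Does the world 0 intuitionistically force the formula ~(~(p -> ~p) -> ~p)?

Yes

0 ||- ~(~(p -> ~p) -> ~p): no world accessible from 0 forces ~(p -> ~p) -> ~p.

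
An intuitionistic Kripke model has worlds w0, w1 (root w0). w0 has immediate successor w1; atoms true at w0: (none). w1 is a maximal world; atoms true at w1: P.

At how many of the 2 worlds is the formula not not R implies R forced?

2

w0: forces it.
w1: forces it.
Worlds forcing the formula: {w0, w1}.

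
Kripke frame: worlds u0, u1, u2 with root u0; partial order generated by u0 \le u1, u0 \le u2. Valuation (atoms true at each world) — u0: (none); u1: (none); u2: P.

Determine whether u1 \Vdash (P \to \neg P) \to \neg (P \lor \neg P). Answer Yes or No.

No

u1 \nVdash (P \to \neg P) \to \neg (P \lor \neg P): already at u1 itself, u1 \Vdash P \to \neg P but u1 \nVdash \neg (P \lor \neg P).
u1 \nVdash \neg (P \lor \neg P) since u1 is accessible from u1 and u1 \Vdash P \lor \neg P.
u1 \Vdash P \lor \neg P via the disjunct \neg P.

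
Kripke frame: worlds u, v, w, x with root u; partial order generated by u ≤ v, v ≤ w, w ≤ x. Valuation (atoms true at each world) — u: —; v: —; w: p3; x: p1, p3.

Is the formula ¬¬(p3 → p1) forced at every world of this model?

Yes

u ⊩ ¬¬(p3 → p1): no world accessible from u forces ¬(p3 → p1).
Since the root u forces ¬¬(p3 → p1) and forcing is persistent (monotone upward), every world forces it.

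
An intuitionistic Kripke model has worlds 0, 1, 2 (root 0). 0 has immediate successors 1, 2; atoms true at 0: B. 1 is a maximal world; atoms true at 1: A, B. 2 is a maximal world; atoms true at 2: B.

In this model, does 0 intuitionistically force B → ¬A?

0 ⊮ B → ¬A: already at 0 itself, 0 ⊩ B but 0 ⊮ ¬A.
0 ⊮ ¬A since 1 is accessible from 0 and 1 ⊩ A.

No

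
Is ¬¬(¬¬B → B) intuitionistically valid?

This is the double negation of double-negation elimination, which is intuitionistically derivable.
By Glivenko's theorem the double negation of any classical propositional tautology is intuitionistically provable; ¬¬B → B is classically a tautology.

Yes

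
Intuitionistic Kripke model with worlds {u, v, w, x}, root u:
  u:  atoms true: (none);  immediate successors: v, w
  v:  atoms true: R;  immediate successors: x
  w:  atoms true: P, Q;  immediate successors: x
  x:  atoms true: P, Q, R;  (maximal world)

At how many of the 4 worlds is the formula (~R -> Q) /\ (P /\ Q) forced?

u: does not force it — u ||-/- (~R -> Q) /\ (P /\ Q) since u fails P /\ Q.
v: does not force it.
w: forces it.
x: forces it.
Worlds forcing the formula: {w, x}.

2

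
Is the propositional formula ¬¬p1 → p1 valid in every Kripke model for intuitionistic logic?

No

This is double-negation elimination, which is not intuitionistically valid.
A Kripke countermodel: worlds u, v; order generated by u ≤ v; atoms true at each world — u:{}; v:{p1}.
u ⊮ ¬¬p1 → p1: already at u itself, u ⊩ ¬¬p1 but u ⊮ p1.
u lacks atom p1, so u ⊮ p1.
So the root u does not force the formula.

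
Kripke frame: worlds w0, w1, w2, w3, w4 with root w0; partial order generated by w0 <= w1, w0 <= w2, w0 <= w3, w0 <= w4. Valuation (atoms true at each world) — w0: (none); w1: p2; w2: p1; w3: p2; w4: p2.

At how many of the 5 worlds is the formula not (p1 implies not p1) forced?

1

w0: does not force it — w0 does not force not (p1 implies not p1) since w1 is accessible from w0 and w1 forces p1 implies not p1.
w1: does not force it.
w2: forces it.
w3: does not force it.
w4: does not force it.
Worlds forcing the formula: {w2}.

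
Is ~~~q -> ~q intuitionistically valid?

Yes

This is triple-negation reduction, which is intuitionistically derivable.
Assume ~~~q and suppose q. Then ~~q (double-negation introduction), contradicting ~~~q. So ~q.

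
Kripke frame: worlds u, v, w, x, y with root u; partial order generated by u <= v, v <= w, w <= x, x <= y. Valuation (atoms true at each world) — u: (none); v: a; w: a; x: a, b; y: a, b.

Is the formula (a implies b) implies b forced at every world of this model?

u forces (a implies b) implies b: every world accessible from u that forces a implies b (namely x, y) also forces b.
Since the root u forces (a implies b) implies b and forcing is persistent (monotone upward), every world forces it.

Yes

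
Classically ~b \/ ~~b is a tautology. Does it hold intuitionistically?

No

This is the weak law of excluded middle, which is not intuitionistically valid.
A Kripke countermodel: worlds u, v, w; order generated by u <= v, u <= w; atoms true at each world — u:{}; v:{b}; w:{}.
u ||-/- ~b \/ ~~b: neither disjunct is forced at u.
u ||-/- ~b since v is accessible from u and v ||- b.
So the root u does not force the formula.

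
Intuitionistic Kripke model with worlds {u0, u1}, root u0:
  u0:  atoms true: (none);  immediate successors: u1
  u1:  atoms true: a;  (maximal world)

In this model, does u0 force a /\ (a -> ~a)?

u0 ||-/- a /\ (a -> ~a) since u0 fails a.

No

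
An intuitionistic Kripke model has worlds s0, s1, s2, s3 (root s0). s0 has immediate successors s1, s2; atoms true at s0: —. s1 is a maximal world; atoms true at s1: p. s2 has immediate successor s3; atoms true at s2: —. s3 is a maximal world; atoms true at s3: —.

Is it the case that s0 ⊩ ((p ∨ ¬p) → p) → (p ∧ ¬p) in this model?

No

s0 ⊮ ((p ∨ ¬p) → p) → (p ∧ ¬p): at the accessible world s1, s1 ⊩ (p ∨ ¬p) → p but s1 ⊮ p ∧ ¬p.
s1 ⊮ p ∧ ¬p since s1 fails ¬p.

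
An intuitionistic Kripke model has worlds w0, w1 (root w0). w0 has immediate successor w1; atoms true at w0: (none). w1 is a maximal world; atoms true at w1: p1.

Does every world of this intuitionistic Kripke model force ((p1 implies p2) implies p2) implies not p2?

w0 forces ((p1 implies p2) implies p2) implies not p2: every world accessible from w0 that forces (p1 implies p2) implies p2 (namely w0, w1) also forces not p2.
Since the root w0 forces ((p1 implies p2) implies p2) implies not p2 and forcing is persistent (monotone upward), every world forces it.

Yes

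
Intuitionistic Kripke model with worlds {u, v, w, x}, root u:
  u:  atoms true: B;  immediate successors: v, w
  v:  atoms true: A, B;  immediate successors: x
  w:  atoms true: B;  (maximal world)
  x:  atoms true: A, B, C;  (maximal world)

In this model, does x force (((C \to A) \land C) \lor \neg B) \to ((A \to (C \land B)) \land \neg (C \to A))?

No

x \nVdash (((C \to A) \land C) \lor \neg B) \to ((A \to (C \land B)) \land \neg (C \to A)): already at x itself, x \Vdash ((C \to A) \land C) \lor \neg B but x \nVdash (A \to (C \land B)) \land \neg (C \to A).
x \nVdash (A \to (C \land B)) \land \neg (C \to A) since x fails \neg (C \to A).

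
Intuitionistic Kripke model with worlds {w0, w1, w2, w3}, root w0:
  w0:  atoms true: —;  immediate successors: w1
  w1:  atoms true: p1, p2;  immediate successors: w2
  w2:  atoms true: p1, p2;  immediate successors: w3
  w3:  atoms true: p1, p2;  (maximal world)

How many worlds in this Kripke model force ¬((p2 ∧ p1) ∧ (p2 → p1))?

0

w0: does not force it — w0 ⊮ ¬((p2 ∧ p1) ∧ (p2 → p1)) since w1 is accessible from w0 and w1 ⊩ (p2 ∧ p1) ∧ (p2 → p1).
w1: does not force it — w1 ⊮ ¬((p2 ∧ p1) ∧ (p2 → p1)) since w1 is accessible from w1 and w1 ⊩ (p2 ∧ p1) ∧ (p2 → p1).
w2: does not force it.
w3: does not force it.
Worlds forcing the formula: { }.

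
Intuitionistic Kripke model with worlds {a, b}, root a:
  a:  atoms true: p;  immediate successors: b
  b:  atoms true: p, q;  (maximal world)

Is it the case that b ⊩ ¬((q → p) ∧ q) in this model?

No

b ⊮ ¬((q → p) ∧ q) since b is accessible from b and b ⊩ (q → p) ∧ q.
b ⊩ (q → p) ∧ q since b forces both conjuncts.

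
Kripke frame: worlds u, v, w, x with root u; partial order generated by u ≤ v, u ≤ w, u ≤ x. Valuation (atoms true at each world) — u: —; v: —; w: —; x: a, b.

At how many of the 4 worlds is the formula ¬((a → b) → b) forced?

u: does not force it — u ⊮ ¬((a → b) → b) since x is accessible from u and x ⊩ (a → b) → b.
v: forces it.
w: forces it.
x: does not force it — x ⊮ ¬((a → b) → b) since x is accessible from x and x ⊩ (a → b) → b.
Worlds forcing the formula: {v, w}.

2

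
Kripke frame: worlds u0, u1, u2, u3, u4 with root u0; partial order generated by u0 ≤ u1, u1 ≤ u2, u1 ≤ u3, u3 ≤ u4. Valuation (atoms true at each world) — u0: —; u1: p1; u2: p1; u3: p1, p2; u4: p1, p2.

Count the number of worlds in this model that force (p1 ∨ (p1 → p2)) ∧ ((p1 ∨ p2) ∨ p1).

u0: does not force it — u0 ⊮ (p1 ∨ (p1 → p2)) ∧ ((p1 ∨ p2) ∨ p1) since u0 fails p1 ∨ (p1 → p2).
u1: forces it.
u2: forces it.
u3: forces it.
u4: forces it.
Worlds forcing the formula: {u1, u2, u3, u4}.

4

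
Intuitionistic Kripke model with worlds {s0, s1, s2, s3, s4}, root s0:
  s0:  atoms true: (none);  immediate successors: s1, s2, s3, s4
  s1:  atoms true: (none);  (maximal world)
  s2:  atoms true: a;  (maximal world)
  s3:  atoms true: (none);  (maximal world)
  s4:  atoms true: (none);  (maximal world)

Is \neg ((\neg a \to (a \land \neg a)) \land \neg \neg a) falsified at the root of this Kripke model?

s0 \nVdash \neg ((\neg a \to (a \land \neg a)) \land \neg \neg a) since s2 is accessible from s0 and s2 \Vdash (\neg a \to (a \land \neg a)) \land \neg \neg a.
s2 \Vdash (\neg a \to (a \land \neg a)) \land \neg \neg a since s2 forces both conjuncts.
So the root s0 does not force \neg ((\neg a \to (a \land \neg a)) \land \neg \neg a); the model is a countermodel.

Yes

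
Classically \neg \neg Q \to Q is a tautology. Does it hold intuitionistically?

No

This is double-negation elimination, which is not intuitionistically valid.
A Kripke countermodel: worlds s0, s1; order generated by s0 \le s1; atoms true at each world — s0:{}; s1:{Q}.
s0 \nVdash \neg \neg Q \to Q: already at s0 itself, s0 \Vdash \neg \neg Q but s0 \nVdash Q.
s0 lacks atom Q, so s0 \nVdash Q.
So the root s0 does not force the formula.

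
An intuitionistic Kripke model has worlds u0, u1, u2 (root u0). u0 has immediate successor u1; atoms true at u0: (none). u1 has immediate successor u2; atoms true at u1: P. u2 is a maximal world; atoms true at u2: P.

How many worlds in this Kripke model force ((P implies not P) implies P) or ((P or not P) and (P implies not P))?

3

u0: forces it.
u1: forces it.
u2: forces it.
Worlds forcing the formula: {u0, u1, u2}.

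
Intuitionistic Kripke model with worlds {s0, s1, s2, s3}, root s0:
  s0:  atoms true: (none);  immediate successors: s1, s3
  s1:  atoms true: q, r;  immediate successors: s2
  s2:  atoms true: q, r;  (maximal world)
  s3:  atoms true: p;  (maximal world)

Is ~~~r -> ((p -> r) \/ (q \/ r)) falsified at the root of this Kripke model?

Yes

s0 ||-/- ~~~r -> ((p -> r) \/ (q \/ r)): at the accessible world s3, s3 ||- ~~~r but s3 ||-/- (p -> r) \/ (q \/ r).
s3 ||-/- (p -> r) \/ (q \/ r): neither disjunct is forced at s3.
s3 ||-/- p -> r: already at s3 itself, s3 ||- p but s3 ||-/- r.
So the root s0 does not force ~~~r -> ((p -> r) \/ (q \/ r)); the model is a countermodel.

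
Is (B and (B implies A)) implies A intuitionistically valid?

This is modus ponens in implicational form, which is intuitionistically derivable.
If a world forces B and B implies A, then applying the implication at that world (which is accessible from itself) gives A.

Yes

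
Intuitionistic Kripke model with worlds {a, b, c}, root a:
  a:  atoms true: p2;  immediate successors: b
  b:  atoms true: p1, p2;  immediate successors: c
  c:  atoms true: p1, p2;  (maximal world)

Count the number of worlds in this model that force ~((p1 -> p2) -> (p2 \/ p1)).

a: does not force it — a ||-/- ~((p1 -> p2) -> (p2 \/ p1)) since a is accessible from a and a ||- (p1 -> p2) -> (p2 \/ p1).
b: does not force it — b ||-/- ~((p1 -> p2) -> (p2 \/ p1)) since b is accessible from b and b ||- (p1 -> p2) -> (p2 \/ p1).
c: does not force it — c ||-/- ~((p1 -> p2) -> (p2 \/ p1)) since c is accessible from c and c ||- (p1 -> p2) -> (p2 \/ p1).
Worlds forcing the formula: { }.

0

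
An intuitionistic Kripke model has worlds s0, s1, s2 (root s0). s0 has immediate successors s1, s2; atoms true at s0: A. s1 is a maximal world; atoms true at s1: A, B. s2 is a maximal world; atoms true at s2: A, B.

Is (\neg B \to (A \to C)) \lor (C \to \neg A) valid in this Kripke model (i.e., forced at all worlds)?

s0 \Vdash (\neg B \to (A \to C)) \lor (C \to \neg A) via the disjunct \neg B \to (A \to C).
Since the root s0 forces (\neg B \to (A \to C)) \lor (C \to \neg A) and forcing is persistent (monotone upward), every world forces it.

Yes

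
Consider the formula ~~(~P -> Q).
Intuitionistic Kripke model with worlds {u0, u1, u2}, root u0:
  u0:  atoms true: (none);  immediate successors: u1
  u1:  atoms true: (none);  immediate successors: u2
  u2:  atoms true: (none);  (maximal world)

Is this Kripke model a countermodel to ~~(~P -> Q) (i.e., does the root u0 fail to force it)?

u0 ||-/- ~~(~P -> Q) since u0 is accessible from u0 and u0 ||- ~(~P -> Q).
u0 ||- ~(~P -> Q): no world accessible from u0 forces ~P -> Q.
So the root u0 does not force ~~(~P -> Q); the model is a countermodel.

Yes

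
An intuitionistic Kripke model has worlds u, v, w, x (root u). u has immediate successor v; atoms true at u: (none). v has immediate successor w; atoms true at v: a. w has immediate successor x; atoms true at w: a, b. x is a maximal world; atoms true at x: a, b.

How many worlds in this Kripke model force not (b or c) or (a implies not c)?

u: forces it.
v: forces it.
w: forces it.
x: forces it.
Worlds forcing the formula: {u, v, w, x}.

4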